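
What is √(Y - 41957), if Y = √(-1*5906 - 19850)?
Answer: √(-41957 + 2*I*√6439) ≈ 0.3918 + 204.83*I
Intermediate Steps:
Y = 2*I*√6439 (Y = √(-5906 - 19850) = √(-25756) = 2*I*√6439 ≈ 160.49*I)
√(Y - 41957) = √(2*I*√6439 - 41957) = √(-41957 + 2*I*√6439)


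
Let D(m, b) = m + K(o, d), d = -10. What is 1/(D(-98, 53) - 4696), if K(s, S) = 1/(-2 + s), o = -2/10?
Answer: -11/52739 ≈ -0.00020857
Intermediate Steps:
o = -1/5 (o = -2*1/10 = -1/5 ≈ -0.20000)
D(m, b) = -5/11 + m (D(m, b) = m + 1/(-2 - 1/5) = m + 1/(-11/5) = m - 5/11 = -5/11 + m)
1/(D(-98, 53) - 4696) = 1/((-5/11 - 98) - 4696) = 1/(-1083/11 - 4696) = 1/(-52739/11) = -11/52739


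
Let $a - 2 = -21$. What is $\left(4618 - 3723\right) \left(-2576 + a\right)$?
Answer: $-2322525$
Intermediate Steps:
$a = -19$ ($a = 2 - 21 = -19$)
$\left(4618 - 3723\right) \left(-2576 + a\right) = \left(4618 - 3723\right) \left(-2576 - 19\right) = 895 \left(-2595\right) = -2322525$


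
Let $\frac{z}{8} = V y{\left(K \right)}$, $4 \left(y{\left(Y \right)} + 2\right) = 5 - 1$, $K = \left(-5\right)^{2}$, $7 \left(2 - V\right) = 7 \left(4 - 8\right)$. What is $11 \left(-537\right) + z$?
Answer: $-5955$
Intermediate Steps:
$V = 6$ ($V = 2 - \frac{7 \left(4 - 8\right)}{7} = 2 - \frac{7 \left(-4\right)}{7} = 2 - -4 = 2 + 4 = 6$)
$K = 25$
$y{\left(Y \right)} = -1$ ($y{\left(Y \right)} = -2 + \frac{5 - 1}{4} = -2 + \frac{1}{4} \cdot 4 = -2 + 1 = -1$)
$z = -48$ ($z = 8 \cdot 6 \left(-1\right) = 8 \left(-6\right) = -48$)
$11 \left(-537\right) + z = 11 \left(-537\right) - 48 = -5907 - 48 = -5955$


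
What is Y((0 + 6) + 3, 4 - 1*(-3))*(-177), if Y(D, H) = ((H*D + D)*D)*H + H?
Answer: -804111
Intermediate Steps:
Y(D, H) = H + D*H*(D + D*H) (Y(D, H) = ((D*H + D)*D)*H + H = ((D + D*H)*D)*H + H = (D*(D + D*H))*H + H = D*H*(D + D*H) + H = H + D*H*(D + D*H))
Y((0 + 6) + 3, 4 - 1*(-3))*(-177) = ((4 - 1*(-3))*(1 + ((0 + 6) + 3)² + (4 - 1*(-3))*((0 + 6) + 3)²))*(-177) = ((4 + 3)*(1 + (6 + 3)² + (4 + 3)*(6 + 3)²))*(-177) = (7*(1 + 9² + 7*9²))*(-177) = (7*(1 + 81 + 7*81))*(-177) = (7*(1 + 81 + 567))*(-177) = (7*649)*(-177) = 4543*(-177) = -804111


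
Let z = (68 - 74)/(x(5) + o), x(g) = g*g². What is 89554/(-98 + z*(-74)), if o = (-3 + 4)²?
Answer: -940317/992 ≈ -947.90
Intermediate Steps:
o = 1 (o = 1² = 1)
x(g) = g³
z = -1/21 (z = (68 - 74)/(5³ + 1) = -6/(125 + 1) = -6/126 = -6*1/126 = -1/21 ≈ -0.047619)
89554/(-98 + z*(-74)) = 89554/(-98 - 1/21*(-74)) = 89554/(-98 + 74/21) = 89554/(-1984/21) = 89554*(-21/1984) = -940317/992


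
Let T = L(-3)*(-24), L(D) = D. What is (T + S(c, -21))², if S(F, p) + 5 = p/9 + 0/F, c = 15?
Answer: 37636/9 ≈ 4181.8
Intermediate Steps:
S(F, p) = -5 + p/9 (S(F, p) = -5 + (p/9 + 0/F) = -5 + (p*(⅑) + 0) = -5 + (p/9 + 0) = -5 + p/9)
T = 72 (T = -3*(-24) = 72)
(T + S(c, -21))² = (72 + (-5 + (⅑)*(-21)))² = (72 + (-5 - 7/3))² = (72 - 22/3)² = (194/3)² = 37636/9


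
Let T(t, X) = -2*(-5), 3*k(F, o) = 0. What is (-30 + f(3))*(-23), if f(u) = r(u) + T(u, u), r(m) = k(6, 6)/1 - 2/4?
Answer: 943/2 ≈ 471.50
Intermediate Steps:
k(F, o) = 0 (k(F, o) = (1/3)*0 = 0)
T(t, X) = 10
r(m) = -1/2 (r(m) = 0/1 - 2/4 = 0*1 - 2*1/4 = 0 - 1/2 = -1/2)
f(u) = 19/2 (f(u) = -1/2 + 10 = 19/2)
(-30 + f(3))*(-23) = (-30 + 19/2)*(-23) = -41/2*(-23) = 943/2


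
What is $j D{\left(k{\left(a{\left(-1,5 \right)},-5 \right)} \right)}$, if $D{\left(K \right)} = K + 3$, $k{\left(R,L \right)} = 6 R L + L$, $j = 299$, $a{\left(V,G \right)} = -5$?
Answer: $44252$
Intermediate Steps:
$k{\left(R,L \right)} = L + 6 L R$ ($k{\left(R,L \right)} = 6 L R + L = L + 6 L R$)
$D{\left(K \right)} = 3 + K$
$j D{\left(k{\left(a{\left(-1,5 \right)},-5 \right)} \right)} = 299 \left(3 - 5 \left(1 + 6 \left(-5\right)\right)\right) = 299 \left(3 - 5 \left(1 - 30\right)\right) = 299 \left(3 - -145\right) = 299 \left(3 + 145\right) = 299 \cdot 148 = 44252$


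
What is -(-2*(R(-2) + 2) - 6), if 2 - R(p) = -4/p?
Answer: 10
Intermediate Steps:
R(p) = 2 + 4/p (R(p) = 2 - (-4)/p = 2 + 4/p)
-(-2*(R(-2) + 2) - 6) = -(-2*((2 + 4/(-2)) + 2) - 6) = -(-2*((2 + 4*(-½)) + 2) - 6) = -(-2*((2 - 2) + 2) - 6) = -(-2*(0 + 2) - 6) = -(-2*2 - 6) = -(-4 - 6) = -1*(-10) = 10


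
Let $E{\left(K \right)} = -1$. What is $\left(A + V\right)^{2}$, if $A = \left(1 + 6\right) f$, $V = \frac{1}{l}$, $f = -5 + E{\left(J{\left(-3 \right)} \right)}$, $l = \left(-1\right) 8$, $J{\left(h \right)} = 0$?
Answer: $\frac{113569}{64} \approx 1774.5$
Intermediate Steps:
$l = -8$
$f = -6$ ($f = -5 - 1 = -6$)
$V = - \frac{1}{8}$ ($V = \frac{1}{-8} = - \frac{1}{8} \approx -0.125$)
$A = -42$ ($A = \left(1 + 6\right) \left(-6\right) = 7 \left(-6\right) = -42$)
$\left(A + V\right)^{2} = \left(-42 - \frac{1}{8}\right)^{2} = \left(- \frac{337}{8}\right)^{2} = \frac{113569}{64}$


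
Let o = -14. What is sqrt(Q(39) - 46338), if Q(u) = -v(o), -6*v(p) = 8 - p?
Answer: I*sqrt(417009)/3 ≈ 215.25*I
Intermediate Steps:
v(p) = -4/3 + p/6 (v(p) = -(8 - p)/6 = -4/3 + p/6)
Q(u) = 11/3 (Q(u) = -(-4/3 + (1/6)*(-14)) = -(-4/3 - 7/3) = -1*(-11/3) = 11/3)
sqrt(Q(39) - 46338) = sqrt(11/3 - 46338) = sqrt(-139003/3) = I*sqrt(417009)/3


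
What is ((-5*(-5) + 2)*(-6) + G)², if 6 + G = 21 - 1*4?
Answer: 22801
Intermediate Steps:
G = 11 (G = -6 + (21 - 1*4) = -6 + (21 - 4) = -6 + 17 = 11)
((-5*(-5) + 2)*(-6) + G)² = ((-5*(-5) + 2)*(-6) + 11)² = ((25 + 2)*(-6) + 11)² = (27*(-6) + 11)² = (-162 + 11)² = (-151)² = 22801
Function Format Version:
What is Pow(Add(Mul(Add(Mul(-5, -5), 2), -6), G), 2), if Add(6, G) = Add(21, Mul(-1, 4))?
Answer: 22801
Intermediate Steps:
G = 11 (G = Add(-6, Add(21, Mul(-1, 4))) = Add(-6, Add(21, -4)) = Add(-6, 17) = 11)
Pow(Add(Mul(Add(Mul(-5, -5), 2), -6), G), 2) = Pow(Add(Mul(Add(Mul(-5, -5), 2), -6), 11), 2) = Pow(Add(Mul(Add(25, 2), -6), 11), 2) = Pow(Add(Mul(27, -6), 11), 2) = Pow(Add(-162, 11), 2) = Pow(-151, 2) = 22801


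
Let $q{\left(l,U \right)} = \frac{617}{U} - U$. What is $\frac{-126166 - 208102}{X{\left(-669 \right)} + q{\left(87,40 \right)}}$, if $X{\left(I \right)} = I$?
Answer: $\frac{13370720}{27743} \approx 481.95$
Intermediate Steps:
$q{\left(l,U \right)} = - U + \frac{617}{U}$
$\frac{-126166 - 208102}{X{\left(-669 \right)} + q{\left(87,40 \right)}} = \frac{-126166 - 208102}{-669 + \left(\left(-1\right) 40 + \frac{617}{40}\right)} = - \frac{334268}{-669 + \left(-40 + 617 \cdot \frac{1}{40}\right)} = - \frac{334268}{-669 + \left(-40 + \frac{617}{40}\right)} = - \frac{334268}{-669 - \frac{983}{40}} = - \frac{334268}{- \frac{27743}{40}} = \left(-334268\right) \left(- \frac{40}{27743}\right) = \frac{13370720}{27743}$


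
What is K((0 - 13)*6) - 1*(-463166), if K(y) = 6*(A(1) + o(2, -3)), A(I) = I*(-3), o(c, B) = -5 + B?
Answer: 463100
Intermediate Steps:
A(I) = -3*I
K(y) = -66 (K(y) = 6*(-3*1 + (-5 - 3)) = 6*(-3 - 8) = 6*(-11) = -66)
K((0 - 13)*6) - 1*(-463166) = -66 - 1*(-463166) = -66 + 463166 = 463100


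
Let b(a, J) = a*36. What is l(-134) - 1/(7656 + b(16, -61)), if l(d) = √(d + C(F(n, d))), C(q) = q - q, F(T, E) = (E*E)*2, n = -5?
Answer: -1/8232 + I*√134 ≈ -0.00012148 + 11.576*I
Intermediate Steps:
b(a, J) = 36*a
F(T, E) = 2*E² (F(T, E) = E²*2 = 2*E²)
C(q) = 0
l(d) = √d (l(d) = √(d + 0) = √d)
l(-134) - 1/(7656 + b(16, -61)) = √(-134) - 1/(7656 + 36*16) = I*√134 - 1/(7656 + 576) = I*√134 - 1/8232 = -1/8232 + I*√134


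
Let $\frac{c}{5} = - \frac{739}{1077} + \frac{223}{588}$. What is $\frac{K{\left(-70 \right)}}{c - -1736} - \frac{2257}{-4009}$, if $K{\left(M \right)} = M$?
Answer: $\frac{767120672729}{1467822293993} \approx 0.52262$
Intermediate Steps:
$c = - \frac{323935}{211092}$ ($c = 5 \left(- \frac{739}{1077} + \frac{223}{588}\right) = 5 \left(- \frac{64787}{211092}\right) = - \frac{323935}{211092} \approx -1.5346$)
$\frac{K{\left(-70 \right)}}{c - -1736} - \frac{2257}{-4009} = - \frac{70}{- \frac{323935}{211092} - -1736} - \frac{2257}{-4009} = - \frac{70}{- \frac{323935}{211092} + 1736} - - \frac{2257}{4009} = - \frac{70}{\frac{366131777}{211092}} + \frac{2257}{4009} = \left(-70\right) \frac{211092}{366131777} + \frac{2257}{4009} = - \frac{14776440}{366131777} + \frac{2257}{4009} = \frac{767120672729}{1467822293993}$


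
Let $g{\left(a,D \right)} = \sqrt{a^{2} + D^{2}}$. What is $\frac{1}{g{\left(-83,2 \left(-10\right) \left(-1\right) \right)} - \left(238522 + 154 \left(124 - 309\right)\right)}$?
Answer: $- \frac{210032}{44113433735} - \frac{\sqrt{7289}}{44113433735} \approx -4.7631 \cdot 10^{-6}$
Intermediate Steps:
$g{\left(a,D \right)} = \sqrt{D^{2} + a^{2}}$
$\frac{1}{g{\left(-83,2 \left(-10\right) \left(-1\right) \right)} - \left(238522 + 154 \left(124 - 309\right)\right)} = \frac{1}{\sqrt{\left(2 \left(-10\right) \left(-1\right)\right)^{2} + \left(-83\right)^{2}} - \left(238522 + 154 \left(124 - 309\right)\right)} = \frac{1}{\sqrt{\left(\left(-20\right) \left(-1\right)\right)^{2} + 6889} - \left(238522 + 154 \left(-185\right)\right)} = \frac{1}{\sqrt{20^{2} + 6889} - 210032} = \frac{1}{\sqrt{400 + 6889} + \left(-238522 + 28490\right)} = \frac{1}{\sqrt{7289} - 210032} = \frac{1}{-210032 + \sqrt{7289}}$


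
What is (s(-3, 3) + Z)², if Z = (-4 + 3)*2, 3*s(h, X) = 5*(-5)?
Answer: 961/9 ≈ 106.78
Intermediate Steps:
s(h, X) = -25/3 (s(h, X) = (5*(-5))/3 = (⅓)*(-25) = -25/3)
Z = -2 (Z = -1*2 = -2)
(s(-3, 3) + Z)² = (-25/3 - 2)² = (-31/3)² = 961/9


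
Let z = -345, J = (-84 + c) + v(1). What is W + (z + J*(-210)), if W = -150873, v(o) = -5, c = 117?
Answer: -157098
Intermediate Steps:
J = 28 (J = (-84 + 117) - 5 = 33 - 5 = 28)
W + (z + J*(-210)) = -150873 + (-345 + 28*(-210)) = -150873 + (-345 - 5880) = -150873 - 6225 = -157098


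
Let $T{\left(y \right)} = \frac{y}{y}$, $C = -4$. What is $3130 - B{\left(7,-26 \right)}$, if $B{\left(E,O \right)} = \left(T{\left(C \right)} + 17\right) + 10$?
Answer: $3102$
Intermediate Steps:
$T{\left(y \right)} = 1$
$B{\left(E,O \right)} = 28$ ($B{\left(E,O \right)} = \left(1 + 17\right) + 10 = 18 + 10 = 28$)
$3130 - B{\left(7,-26 \right)} = 3130 - 28 = 3102$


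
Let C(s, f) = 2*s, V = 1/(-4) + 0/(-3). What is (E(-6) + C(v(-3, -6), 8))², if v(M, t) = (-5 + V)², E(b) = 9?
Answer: 263169/64 ≈ 4112.0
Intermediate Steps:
V = -¼ (V = 1*(-¼) + 0*(-⅓) = -¼ + 0 = -¼ ≈ -0.25000)
v(M, t) = 441/16 (v(M, t) = (-5 - ¼)² = (-21/4)² = 441/16)
(E(-6) + C(v(-3, -6), 8))² = (9 + 2*(441/16))² = (9 + 441/8)² = (513/8)² = 263169/64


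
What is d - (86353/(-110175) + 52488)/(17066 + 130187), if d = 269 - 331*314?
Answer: -1681825201621922/16223599275 ≈ -1.0367e+5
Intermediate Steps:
d = -103665 (d = 269 - 103934 = -103665)
d - (86353/(-110175) + 52488)/(17066 + 130187) = -103665 - (86353/(-110175) + 52488)/(17066 + 130187) = -103665 - (86353*(-1/110175) + 52488)/147253 = -103665 - (-86353/110175 + 52488)/147253 = -103665 - 5782779047/(110175*147253) = -103665 - 1*5782779047/16223599275 = -103665 - 5782779047/16223599275 = -1681825201621922/16223599275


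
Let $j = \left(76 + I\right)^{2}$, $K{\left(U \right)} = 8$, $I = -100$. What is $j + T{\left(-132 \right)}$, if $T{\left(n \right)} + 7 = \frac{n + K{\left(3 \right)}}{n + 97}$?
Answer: $\frac{20039}{35} \approx 572.54$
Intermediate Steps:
$T{\left(n \right)} = -7 + \frac{8 + n}{97 + n}$ ($T{\left(n \right)} = -7 + \frac{n + 8}{n + 97} = -7 + \frac{8 + n}{97 + n}$)
$j = 576$ ($j = \left(76 - 100\right)^{2} = \left(-24\right)^{2} = 576$)
$j + T{\left(-132 \right)} = 576 + \frac{-671 - -792}{97 - 132} = 576 + \frac{-671 + 792}{-35} = 576 - \frac{121}{35} = \frac{20039}{35}$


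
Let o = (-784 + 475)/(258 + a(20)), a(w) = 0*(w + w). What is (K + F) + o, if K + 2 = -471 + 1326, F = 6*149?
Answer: 150139/86 ≈ 1745.8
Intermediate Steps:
a(w) = 0 (a(w) = 0*(2*w) = 0)
F = 894
K = 853 (K = -2 + (-471 + 1326) = -2 + 855 = 853)
o = -103/86 (o = (-784 + 475)/(258 + 0) = -309/258 = -309*1/258 = -103/86 ≈ -1.1977)
(K + F) + o = (853 + 894) - 103/86 = 1747 - 103/86 = 150139/86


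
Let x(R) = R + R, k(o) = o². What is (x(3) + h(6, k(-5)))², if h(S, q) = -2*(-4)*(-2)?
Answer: 100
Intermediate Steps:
h(S, q) = -16 (h(S, q) = 8*(-2) = -16)
x(R) = 2*R
(x(3) + h(6, k(-5)))² = (2*3 - 16)² = (6 - 16)² = (-10)² = 100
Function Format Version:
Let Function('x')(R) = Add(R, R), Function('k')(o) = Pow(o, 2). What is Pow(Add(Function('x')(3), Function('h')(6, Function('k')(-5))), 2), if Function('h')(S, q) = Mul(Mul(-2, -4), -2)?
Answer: 100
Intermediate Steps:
Function('h')(S, q) = -16 (Function('h')(S, q) = Mul(8, -2) = -16)
Function('x')(R) = Mul(2, R)
Pow(Add(Function('x')(3), Function('h')(6, Function('k')(-5))), 2) = Pow(Add(Mul(2, 3), -16), 2) = Pow(Add(6, -16), 2) = Pow(-10, 2) = 100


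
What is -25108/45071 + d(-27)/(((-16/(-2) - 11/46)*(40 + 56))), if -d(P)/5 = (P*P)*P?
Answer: 11287776223/85815184 ≈ 131.54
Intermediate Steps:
d(P) = -5*P**3 (d(P) = -5*P*P*P = -5*P**2*P = -5*P**3)
-25108/45071 + d(-27)/(((-16/(-2) - 11/46)*(40 + 56))) = -25108/45071 + (-5*(-27)**3)/(((-16/(-2) - 11/46)*(40 + 56))) = -25108*1/45071 + (-5*(-19683))/(((-16*(-1/2) - 11*1/46)*96)) = -25108/45071 + 98415/(((8 - 11/46)*96)) = -25108/45071 + 98415/(((357/46)*96)) = -25108/45071 + 98415/(17136/23) = -25108/45071 + 98415*(23/17136) = -25108/45071 + 251505/1904 = 11287776223/85815184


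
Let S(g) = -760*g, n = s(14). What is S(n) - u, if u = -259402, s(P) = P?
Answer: 248762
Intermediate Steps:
n = 14
S(n) - u = -760*14 - 1*(-259402) = -10640 + 259402 = 248762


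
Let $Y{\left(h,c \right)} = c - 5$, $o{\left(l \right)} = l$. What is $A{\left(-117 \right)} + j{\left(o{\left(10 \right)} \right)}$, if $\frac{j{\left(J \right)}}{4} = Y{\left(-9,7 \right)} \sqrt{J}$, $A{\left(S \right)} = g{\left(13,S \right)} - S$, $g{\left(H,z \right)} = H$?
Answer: $130 + 8 \sqrt{10} \approx 155.3$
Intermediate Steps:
$Y{\left(h,c \right)} = -5 + c$
$A{\left(S \right)} = 13 - S$
$j{\left(J \right)} = 8 \sqrt{J}$ ($j{\left(J \right)} = 4 \left(-5 + 7\right) \sqrt{J} = 4 \cdot 2 \sqrt{J} = 8 \sqrt{J}$)
$A{\left(-117 \right)} + j{\left(o{\left(10 \right)} \right)} = \left(13 - -117\right) + 8 \sqrt{10} = \left(13 + 117\right) + 8 \sqrt{10} = 130 + 8 \sqrt{10}$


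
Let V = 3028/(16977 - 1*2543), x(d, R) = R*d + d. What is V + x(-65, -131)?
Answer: 60985164/7217 ≈ 8450.2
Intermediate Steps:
x(d, R) = d + R*d
V = 1514/7217 (V = 3028/(16977 - 2543) = 3028/14434 = 3028*(1/14434) = 1514/7217 ≈ 0.20978)
V + x(-65, -131) = 1514/7217 - 65*(1 - 131) = 1514/7217 - 65*(-130) = 1514/7217 + 8450 = 60985164/7217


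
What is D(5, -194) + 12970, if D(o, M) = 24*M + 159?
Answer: 8473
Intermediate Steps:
D(o, M) = 159 + 24*M
D(5, -194) + 12970 = (159 + 24*(-194)) + 12970 = (159 - 4656) + 12970 = -4497 + 12970 = 8473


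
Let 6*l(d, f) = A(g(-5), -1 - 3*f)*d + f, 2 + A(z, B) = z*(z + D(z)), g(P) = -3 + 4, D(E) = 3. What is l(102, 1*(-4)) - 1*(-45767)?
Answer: 137401/3 ≈ 45800.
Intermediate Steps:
g(P) = 1
A(z, B) = -2 + z*(3 + z) (A(z, B) = -2 + z*(z + 3) = -2 + z*(3 + z))
l(d, f) = d/3 + f/6 (l(d, f) = ((-2 + 1**2 + 3*1)*d + f)/6 = ((-2 + 1 + 3)*d + f)/6 = (2*d + f)/6 = (f + 2*d)/6 = d/3 + f/6)
l(102, 1*(-4)) - 1*(-45767) = ((1/3)*102 + (1*(-4))/6) - 1*(-45767) = (34 + (1/6)*(-4)) + 45767 = (34 - 2/3) + 45767 = 100/3 + 45767 = 137401/3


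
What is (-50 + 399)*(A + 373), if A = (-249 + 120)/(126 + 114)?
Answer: 10399153/80 ≈ 1.2999e+5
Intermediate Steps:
A = -43/80 (A = -129/240 = -129*1/240 = -43/80 ≈ -0.53750)
(-50 + 399)*(A + 373) = (-50 + 399)*(-43/80 + 373) = 349*(29797/80) = 10399153/80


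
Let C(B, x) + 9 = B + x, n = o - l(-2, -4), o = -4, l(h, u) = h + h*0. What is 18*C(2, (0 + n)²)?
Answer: -54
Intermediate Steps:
l(h, u) = h (l(h, u) = h + 0 = h)
n = -2 (n = -4 - 1*(-2) = -4 + 2 = -2)
C(B, x) = -9 + B + x (C(B, x) = -9 + (B + x) = -9 + B + x)
18*C(2, (0 + n)²) = 18*(-9 + 2 + (0 - 2)²) = 18*(-9 + 2 + (-2)²) = 18*(-9 + 2 + 4) = 18*(-3) = -54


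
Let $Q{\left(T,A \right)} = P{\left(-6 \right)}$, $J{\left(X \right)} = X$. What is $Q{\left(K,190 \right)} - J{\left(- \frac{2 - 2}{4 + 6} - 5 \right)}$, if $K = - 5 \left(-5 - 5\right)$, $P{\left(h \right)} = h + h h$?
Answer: $35$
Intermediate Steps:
$P{\left(h \right)} = h + h^{2}$
$K = 50$ ($K = \left(-5\right) \left(-10\right) = 50$)
$Q{\left(T,A \right)} = 30$ ($Q{\left(T,A \right)} = - 6 \left(1 - 6\right) = \left(-6\right) \left(-5\right) = 30$)
$Q{\left(K,190 \right)} - J{\left(- \frac{2 - 2}{4 + 6} - 5 \right)} = 30 - \left(- \frac{2 - 2}{4 + 6} - 5\right) = 30 - \left(- \frac{0}{10} - 5\right) = 30 - \left(\left(-1\right) 0 - 5\right) = 30 - \left(0 - 5\right) = 30 - -5 = 30 + 5 = 35$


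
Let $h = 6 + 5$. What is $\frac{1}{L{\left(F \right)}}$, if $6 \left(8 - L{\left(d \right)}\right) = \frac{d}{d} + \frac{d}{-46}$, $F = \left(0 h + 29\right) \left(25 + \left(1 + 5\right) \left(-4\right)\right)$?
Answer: $\frac{276}{2191} \approx 0.12597$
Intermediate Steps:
$h = 11$
$F = 29$ ($F = \left(0 \cdot 11 + 29\right) \left(25 + \left(1 + 5\right) \left(-4\right)\right) = \left(0 + 29\right) \left(25 + 6 \left(-4\right)\right) = 29 \left(25 - 24\right) = 29 \cdot 1 = 29$)
$L{\left(d \right)} = \frac{47}{6} + \frac{d}{276}$ ($L{\left(d \right)} = 8 - \frac{\frac{d}{d} + \frac{d}{-46}}{6} = 8 - \frac{1 + d \left(- \frac{1}{46}\right)}{6} = 8 - \frac{1 - \frac{d}{46}}{6} = 8 + \left(- \frac{1}{6} + \frac{d}{276}\right) = \frac{47}{6} + \frac{d}{276}$)
$\frac{1}{L{\left(F \right)}} = \frac{1}{\frac{47}{6} + \frac{1}{276} \cdot 29} = \frac{1}{\frac{47}{6} + \frac{29}{276}} = \frac{1}{\frac{2191}{276}} = \frac{276}{2191}$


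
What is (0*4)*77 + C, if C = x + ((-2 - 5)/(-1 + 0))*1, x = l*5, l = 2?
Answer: 17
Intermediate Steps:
x = 10 (x = 2*5 = 10)
C = 17 (C = 10 + ((-2 - 5)/(-1 + 0))*1 = 10 - 7/(-1)*1 = 10 - 7*(-1)*1 = 10 + 7*1 = 10 + 7 = 17)
(0*4)*77 + C = (0*4)*77 + 17 = 0*77 + 17 = 0 + 17 = 17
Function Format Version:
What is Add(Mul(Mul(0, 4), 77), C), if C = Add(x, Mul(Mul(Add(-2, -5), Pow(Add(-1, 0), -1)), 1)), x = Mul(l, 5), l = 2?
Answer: 17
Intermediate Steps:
x = 10 (x = Mul(2, 5) = 10)
C = 17 (C = Add(10, Mul(Mul(Add(-2, -5), Pow(Add(-1, 0), -1)), 1)) = Add(10, Mul(Mul(-7, Pow(-1, -1)), 1)) = Add(10, Mul(Mul(-7, -1), 1)) = Add(10, Mul(7, 1)) = Add(10, 7) = 17)
Add(Mul(Mul(0, 4), 77), C) = Add(Mul(Mul(0, 4), 77), 17) = Add(Mul(0, 77), 17) = Add(0, 17) = 17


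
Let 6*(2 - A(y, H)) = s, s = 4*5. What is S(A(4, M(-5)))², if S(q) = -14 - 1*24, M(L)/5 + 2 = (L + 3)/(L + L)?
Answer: 1444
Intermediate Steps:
s = 20
M(L) = -10 + 5*(3 + L)/(2*L) (M(L) = -10 + 5*((L + 3)/(L + L)) = -10 + 5*((3 + L)/((2*L))) = -10 + 5*((3 + L)*(1/(2*L))) = -10 + 5*((3 + L)/(2*L)) = -10 + 5*(3 + L)/(2*L))
A(y, H) = -4/3 (A(y, H) = 2 - ⅙*20 = 2 - 10/3 = -4/3)
S(q) = -38 (S(q) = -14 - 24 = -38)
S(A(4, M(-5)))² = (-38)² = 1444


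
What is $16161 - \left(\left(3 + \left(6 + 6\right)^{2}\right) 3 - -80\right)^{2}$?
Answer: $-255280$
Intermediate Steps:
$16161 - \left(\left(3 + \left(6 + 6\right)^{2}\right) 3 - -80\right)^{2} = 16161 - \left(\left(3 + 12^{2}\right) 3 + 80\right)^{2} = 16161 - \left(\left(3 + 144\right) 3 + 80\right)^{2} = 16161 - \left(147 \cdot 3 + 80\right)^{2} = 16161 - \left(441 + 80\right)^{2} = 16161 - 521^{2} = 16161 - 271441 = -255280$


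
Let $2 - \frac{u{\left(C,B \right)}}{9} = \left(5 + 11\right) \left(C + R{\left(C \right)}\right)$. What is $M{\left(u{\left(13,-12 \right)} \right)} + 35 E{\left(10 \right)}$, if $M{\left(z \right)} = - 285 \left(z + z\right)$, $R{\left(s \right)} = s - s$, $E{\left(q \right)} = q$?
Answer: $1057130$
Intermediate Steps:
$R{\left(s \right)} = 0$
$u{\left(C,B \right)} = 18 - 144 C$ ($u{\left(C,B \right)} = 18 - 9 \left(5 + 11\right) \left(C + 0\right) = 18 - 9 \cdot 16 C = 18 - 144 C$)
$M{\left(z \right)} = - 570 z$ ($M{\left(z \right)} = - 285 \cdot 2 z = - 570 z$)
$M{\left(u{\left(13,-12 \right)} \right)} + 35 E{\left(10 \right)} = - 570 \left(18 - 1872\right) + 35 \cdot 10 = - 570 \left(18 - 1872\right) + 350 = \left(-570\right) \left(-1854\right) + 350 = 1056780 + 350 = 1057130$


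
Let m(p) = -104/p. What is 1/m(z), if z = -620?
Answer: 155/26 ≈ 5.9615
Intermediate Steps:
1/m(z) = 1/(-104/(-620)) = 1/(-104*(-1/620)) = 1/(26/155) = 155/26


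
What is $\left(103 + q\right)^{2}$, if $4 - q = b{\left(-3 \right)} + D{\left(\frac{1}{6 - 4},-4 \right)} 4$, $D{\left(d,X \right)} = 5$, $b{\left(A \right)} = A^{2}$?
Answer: $6084$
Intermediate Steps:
$q = -25$ ($q = 4 - \left(\left(-3\right)^{2} + 5 \cdot 4\right) = 4 - \left(9 + 20\right) = 4 - 29 = -25$)
$\left(103 + q\right)^{2} = \left(103 - 25\right)^{2} = 78^{2} = 6084$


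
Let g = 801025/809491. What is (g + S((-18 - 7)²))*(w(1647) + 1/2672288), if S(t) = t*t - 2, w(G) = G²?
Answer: 1146070674471756484030887/1081596542704 ≈ 1.0596e+12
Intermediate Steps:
g = 801025/809491 (g = 801025*(1/809491) = 801025/809491 ≈ 0.98954)
S(t) = -2 + t² (S(t) = t² - 2 = -2 + t²)
(g + S((-18 - 7)²))*(w(1647) + 1/2672288) = (801025/809491 + (-2 + ((-18 - 7)²)²))*(1647² + 1/2672288) = (801025/809491 + (-2 + ((-25)²)²))*(2712609 + 1/2672288) = (801025/809491 + (-2 + 625²))*(7248872479393/2672288) = (801025/809491 + (-2 + 390625))*(7248872479393/2672288) = (801025/809491 + 390623)*(7248872479393/2672288) = (316206603918/809491)*(7248872479393/2672288) = 1146070674471756484030887/1081596542704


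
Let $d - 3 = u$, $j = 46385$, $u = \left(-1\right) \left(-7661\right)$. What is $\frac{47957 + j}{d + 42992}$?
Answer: $\frac{47171}{25328} \approx 1.8624$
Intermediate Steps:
$u = 7661$
$d = 7664$ ($d = 3 + 7661 = 7664$)
$\frac{47957 + j}{d + 42992} = \frac{47957 + 46385}{7664 + 42992} = \frac{94342}{50656} = 94342 \cdot \frac{1}{50656} = \frac{47171}{25328}$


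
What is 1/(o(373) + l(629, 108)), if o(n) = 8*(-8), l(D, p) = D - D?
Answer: -1/64 ≈ -0.015625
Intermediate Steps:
l(D, p) = 0
o(n) = -64
1/(o(373) + l(629, 108)) = 1/(-64 + 0) = 1/(-64) = -1/64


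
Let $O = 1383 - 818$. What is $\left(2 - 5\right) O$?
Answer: $-1695$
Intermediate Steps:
$O = 565$ ($O = 1383 - 818 = 565$)
$\left(2 - 5\right) O = \left(2 - 5\right) 565 = \left(-3\right) 565 = -1695$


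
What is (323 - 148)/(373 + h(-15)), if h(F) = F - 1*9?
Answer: 175/349 ≈ 0.50143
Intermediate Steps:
h(F) = -9 + F (h(F) = F - 9 = -9 + F)
(323 - 148)/(373 + h(-15)) = (323 - 148)/(373 + (-9 - 15)) = 175/(373 - 24) = 175/349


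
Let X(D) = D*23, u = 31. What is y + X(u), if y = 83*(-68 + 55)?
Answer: -366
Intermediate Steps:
X(D) = 23*D
y = -1079 (y = 83*(-13) = -1079)
y + X(u) = -1079 + 23*31 = -1079 + 713 = -366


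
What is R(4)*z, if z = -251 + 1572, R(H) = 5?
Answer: 6605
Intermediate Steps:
z = 1321
R(4)*z = 5*1321 = 6605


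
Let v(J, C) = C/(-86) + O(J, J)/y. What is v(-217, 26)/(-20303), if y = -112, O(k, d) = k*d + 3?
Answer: 506603/24444812 ≈ 0.020724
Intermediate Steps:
O(k, d) = 3 + d*k (O(k, d) = d*k + 3 = 3 + d*k)
v(J, C) = -3/112 - C/86 - J²/112 (v(J, C) = C/(-86) + (3 + J*J)/(-112) = C*(-1/86) + (3 + J²)*(-1/112) = -C/86 + (-3/112 - J²/112) = -3/112 - C/86 - J²/112)
v(-217, 26)/(-20303) = (-3/112 - 1/86*26 - 1/112*(-217)²)/(-20303) = (-3/112 - 13/43 - 1/112*47089)*(-1/20303) = (-3/112 - 13/43 - 6727/16)*(-1/20303) = -506603/1204*(-1/20303) = 506603/24444812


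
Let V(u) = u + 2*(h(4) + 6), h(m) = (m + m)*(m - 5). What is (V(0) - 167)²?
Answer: 29241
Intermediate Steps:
h(m) = 2*m*(-5 + m) (h(m) = (2*m)*(-5 + m) = 2*m*(-5 + m))
V(u) = -4 + u (V(u) = u + 2*(2*4*(-5 + 4) + 6) = u + 2*(2*4*(-1) + 6) = u + 2*(-8 + 6) = u + 2*(-2) = u - 4 = -4 + u)
(V(0) - 167)² = ((-4 + 0) - 167)² = (-4 - 167)² = (-171)² = 29241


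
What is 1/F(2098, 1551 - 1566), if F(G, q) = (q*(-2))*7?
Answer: 1/210 ≈ 0.0047619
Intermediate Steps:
F(G, q) = -14*q (F(G, q) = -2*q*7 = -14*q)
1/F(2098, 1551 - 1566) = 1/(-14*(1551 - 1566)) = 1/(-14*(-15)) = 1/210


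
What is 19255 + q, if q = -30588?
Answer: -11333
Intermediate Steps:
19255 + q = 19255 - 30588 = -11333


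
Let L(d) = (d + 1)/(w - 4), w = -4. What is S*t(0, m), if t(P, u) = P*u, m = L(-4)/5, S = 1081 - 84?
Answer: 0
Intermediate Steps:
S = 997
L(d) = -⅛ - d/8 (L(d) = (d + 1)/(-4 - 4) = (1 + d)/(-8) = (1 + d)*(-⅛) = -⅛ - d/8)
m = 3/40 (m = (-⅛ - ⅛*(-4))/5 = (-⅛ + ½)*(⅕) = (3/8)*(⅕) = 3/40 ≈ 0.075000)
S*t(0, m) = 997*(0*(3/40)) = 997*0 = 0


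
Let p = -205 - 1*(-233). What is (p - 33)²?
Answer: 25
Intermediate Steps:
p = 28 (p = -205 + 233 = 28)
(p - 33)² = (28 - 33)² = (-5)² = 25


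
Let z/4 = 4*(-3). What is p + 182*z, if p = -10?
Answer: -8746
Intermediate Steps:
z = -48 (z = 4*(4*(-3)) = 4*(-12) = -48)
p + 182*z = -10 + 182*(-48) = -10 - 8736 = -8746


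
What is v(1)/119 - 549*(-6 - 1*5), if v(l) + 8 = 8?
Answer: 6039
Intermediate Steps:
v(l) = 0 (v(l) = -8 + 8 = 0)
v(1)/119 - 549*(-6 - 1*5) = 0/119 - 549*(-6 - 1*5) = 0*(1/119) - 549*(-6 - 5) = 0 - 549*(-11) = 0 - 61*(-99) = 0 + 6039 = 6039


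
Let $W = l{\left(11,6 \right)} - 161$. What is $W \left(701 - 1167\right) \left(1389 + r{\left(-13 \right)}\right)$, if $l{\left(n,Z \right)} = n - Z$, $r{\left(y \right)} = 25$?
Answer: $102792144$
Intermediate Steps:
$W = -156$ ($W = \left(11 - 6\right) - 161 = 5 - 161 = -156$)
$W \left(701 - 1167\right) \left(1389 + r{\left(-13 \right)}\right) = - 156 \left(701 - 1167\right) \left(1389 + 25\right) = - 156 \left(\left(-466\right) 1414\right) = \left(-156\right) \left(-658924\right) = 102792144$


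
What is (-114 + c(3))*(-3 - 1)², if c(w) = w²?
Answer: -1680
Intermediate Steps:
(-114 + c(3))*(-3 - 1)² = (-114 + 3²)*(-3 - 1)² = (-114 + 9)*(-4)² = -105*16 = -1680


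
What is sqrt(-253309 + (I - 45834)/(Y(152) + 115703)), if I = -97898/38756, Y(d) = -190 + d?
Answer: I*sqrt(10516900304987738504070)/203759670 ≈ 503.3*I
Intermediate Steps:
I = -48949/19378 (I = -97898*1/38756 = -48949/19378 ≈ -2.5260)
sqrt(-253309 + (I - 45834)/(Y(152) + 115703)) = sqrt(-253309 + (-48949/19378 - 45834)/((-190 + 152) + 115703)) = sqrt(-253309 - 888220201/(19378*(-38 + 115703))) = sqrt(-253309 - 888220201/19378/115665) = sqrt(-253309 - 888220201/19378*1/115665) = sqrt(-253309 - 80747291/203759670) = sqrt(-51614238995321/203759670) = I*sqrt(10516900304987738504070)/203759670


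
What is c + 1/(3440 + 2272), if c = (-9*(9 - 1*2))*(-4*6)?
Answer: 8636545/5712 ≈ 1512.0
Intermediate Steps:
c = 1512 (c = -9*(9 - 2)*(-24) = -9*7*(-24) = -63*(-24) = 1512)
c + 1/(3440 + 2272) = 1512 + 1/(3440 + 2272) = 1512 + 1/5712 = 8636545/5712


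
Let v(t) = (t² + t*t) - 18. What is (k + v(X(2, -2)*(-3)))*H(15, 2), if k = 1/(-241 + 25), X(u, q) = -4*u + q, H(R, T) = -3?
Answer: -384911/72 ≈ -5346.0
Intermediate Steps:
X(u, q) = q - 4*u
v(t) = -18 + 2*t² (v(t) = (t² + t²) - 18 = 2*t² - 18 = -18 + 2*t²)
k = -1/216 (k = 1/(-216) = -1/216 ≈ -0.0046296)
(k + v(X(2, -2)*(-3)))*H(15, 2) = (-1/216 + (-18 + 2*((-2 - 4*2)*(-3))²))*(-3) = (-1/216 + (-18 + 2*((-2 - 8)*(-3))²))*(-3) = (-1/216 + (-18 + 2*(-10*(-3))²))*(-3) = (-1/216 + (-18 + 2*30²))*(-3) = (-1/216 + (-18 + 2*900))*(-3) = (-1/216 + (-18 + 1800))*(-3) = (-1/216 + 1782)*(-3) = (384911/216)*(-3) = -384911/72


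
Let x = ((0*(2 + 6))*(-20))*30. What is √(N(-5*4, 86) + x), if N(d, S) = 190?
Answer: √190 ≈ 13.784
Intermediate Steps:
x = 0 (x = ((0*8)*(-20))*30 = (0*(-20))*30 = 0*30 = 0)
√(N(-5*4, 86) + x) = √(190 + 0) = √190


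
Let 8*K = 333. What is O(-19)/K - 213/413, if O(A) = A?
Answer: -133705/137529 ≈ -0.97219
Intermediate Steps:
K = 333/8 (K = (1/8)*333 = 333/8 ≈ 41.625)
O(-19)/K - 213/413 = -19/333/8 - 213/413 = -19*8/333 - 213*1/413 = -152/333 - 213/413 = -133705/137529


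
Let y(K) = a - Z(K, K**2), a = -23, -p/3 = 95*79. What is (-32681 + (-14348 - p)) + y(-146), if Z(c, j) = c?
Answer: -24391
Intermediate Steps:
p = -22515 (p = -285*79 = -3*7505 = -22515)
y(K) = -23 - K
(-32681 + (-14348 - p)) + y(-146) = (-32681 + (-14348 - 1*(-22515))) + (-23 - 1*(-146)) = (-32681 + (-14348 + 22515)) + (-23 + 146) = (-32681 + 8167) + 123 = -24514 + 123 = -24391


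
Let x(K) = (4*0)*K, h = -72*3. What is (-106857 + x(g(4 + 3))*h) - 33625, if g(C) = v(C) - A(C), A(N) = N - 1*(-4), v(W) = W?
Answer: -140482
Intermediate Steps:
A(N) = 4 + N (A(N) = N + 4 = 4 + N)
h = -216
g(C) = -4 (g(C) = C - (4 + C) = C + (-4 - C) = -4)
x(K) = 0 (x(K) = 0*K = 0)
(-106857 + x(g(4 + 3))*h) - 33625 = (-106857 + 0*(-216)) - 33625 = (-106857 + 0) - 33625 = -106857 - 33625 = -140482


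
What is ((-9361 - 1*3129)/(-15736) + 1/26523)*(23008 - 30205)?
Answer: -56768566171/9937284 ≈ -5712.7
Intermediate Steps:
((-9361 - 1*3129)/(-15736) + 1/26523)*(23008 - 30205) = ((-9361 - 3129)*(-1/15736) + 1/26523)*(-7197) = (-12490*(-1/15736) + 1/26523)*(-7197) = (6245/7868 + 1/26523)*(-7197) = (23663429/29811852)*(-7197) = -56768566171/9937284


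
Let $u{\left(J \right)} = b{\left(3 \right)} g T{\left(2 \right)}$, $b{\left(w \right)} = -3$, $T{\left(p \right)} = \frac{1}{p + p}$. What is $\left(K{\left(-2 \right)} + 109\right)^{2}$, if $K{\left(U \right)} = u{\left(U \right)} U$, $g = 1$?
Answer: $\frac{48841}{4} \approx 12210.0$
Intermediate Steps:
$T{\left(p \right)} = \frac{1}{2 p}$
$u{\left(J \right)} = - \frac{3}{4}$ ($u{\left(J \right)} = \left(-3\right) 1 \frac{1}{2 \cdot 2} = - 3 \cdot \frac{1}{2} \cdot \frac{1}{2} = \left(-3\right) \frac{1}{4} = - \frac{3}{4}$)
$K{\left(U \right)} = - \frac{3 U}{4}$
$\left(K{\left(-2 \right)} + 109\right)^{2} = \left(\left(- \frac{3}{4}\right) \left(-2\right) + 109\right)^{2} = \left(\frac{3}{2} + 109\right)^{2} = \left(\frac{221}{2}\right)^{2} = \frac{48841}{4}$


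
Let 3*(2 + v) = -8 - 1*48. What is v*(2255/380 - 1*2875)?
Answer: 2253173/38 ≈ 59294.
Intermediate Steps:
v = -62/3 (v = -2 + (-8 - 1*48)/3 = -2 + (-8 - 48)/3 = -2 + (1/3)*(-56) = -2 - 56/3 = -62/3 ≈ -20.667)
v*(2255/380 - 1*2875) = -62*(2255/380 - 1*2875)/3 = -62*(2255*(1/380) - 2875)/3 = -62*(451/76 - 2875)/3 = -62/3*(-218049/76) = 2253173/38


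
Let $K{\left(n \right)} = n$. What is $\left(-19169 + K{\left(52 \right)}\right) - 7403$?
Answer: $-26520$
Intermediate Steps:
$\left(-19169 + K{\left(52 \right)}\right) - 7403 = \left(-19169 + 52\right) - 7403 = -19117 - 7403 = -26520$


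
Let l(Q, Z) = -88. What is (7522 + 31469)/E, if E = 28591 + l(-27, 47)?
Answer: 12997/9501 ≈ 1.3680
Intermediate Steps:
E = 28503 (E = 28591 - 88 = 28503)
(7522 + 31469)/E = (7522 + 31469)/28503 = 38991*(1/28503) = 12997/9501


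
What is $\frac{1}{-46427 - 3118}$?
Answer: $- \frac{1}{49545} \approx -2.0184 \cdot 10^{-5}$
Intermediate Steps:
$\frac{1}{-46427 - 3118} = \frac{1}{-49545} = - \frac{1}{49545}$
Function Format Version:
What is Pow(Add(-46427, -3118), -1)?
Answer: Rational(-1, 49545) ≈ -2.0184e-5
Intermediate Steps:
Pow(Add(-46427, -3118), -1) = Pow(-49545, -1) = Rational(-1, 49545)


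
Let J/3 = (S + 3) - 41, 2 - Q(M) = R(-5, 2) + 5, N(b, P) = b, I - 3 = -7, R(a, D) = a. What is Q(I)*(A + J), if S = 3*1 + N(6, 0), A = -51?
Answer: -276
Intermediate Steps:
I = -4 (I = 3 - 7 = -4)
Q(M) = 2 (Q(M) = 2 - (-5 + 5) = 2 - 1*0 = 2 + 0 = 2)
S = 9 (S = 3*1 + 6 = 3 + 6 = 9)
J = -87 (J = 3*((9 + 3) - 41) = 3*(12 - 41) = 3*(-29) = -87)
Q(I)*(A + J) = 2*(-51 - 87) = 2*(-138) = -276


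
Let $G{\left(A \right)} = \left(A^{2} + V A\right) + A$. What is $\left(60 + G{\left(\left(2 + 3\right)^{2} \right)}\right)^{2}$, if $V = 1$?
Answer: $540225$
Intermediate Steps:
$G{\left(A \right)} = A^{2} + 2 A$ ($G{\left(A \right)} = \left(A^{2} + 1 A\right) + A = \left(A^{2} + A\right) + A = \left(A + A^{2}\right) + A = A^{2} + 2 A$)
$\left(60 + G{\left(\left(2 + 3\right)^{2} \right)}\right)^{2} = \left(60 + \left(2 + 3\right)^{2} \left(2 + \left(2 + 3\right)^{2}\right)\right)^{2} = \left(60 + 5^{2} \left(2 + 5^{2}\right)\right)^{2} = \left(60 + 25 \left(2 + 25\right)\right)^{2} = \left(60 + 25 \cdot 27\right)^{2} = \left(60 + 675\right)^{2} = 735^{2} = 540225$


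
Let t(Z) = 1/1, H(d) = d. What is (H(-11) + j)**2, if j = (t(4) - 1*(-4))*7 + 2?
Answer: 676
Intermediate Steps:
t(Z) = 1
j = 37 (j = (1 - 1*(-4))*7 + 2 = (1 + 4)*7 + 2 = 5*7 + 2 = 35 + 2 = 37)
(H(-11) + j)**2 = (-11 + 37)**2 = 26**2 = 676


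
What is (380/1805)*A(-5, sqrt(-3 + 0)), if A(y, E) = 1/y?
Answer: -4/95 ≈ -0.042105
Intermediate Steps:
(380/1805)*A(-5, sqrt(-3 + 0)) = (380/1805)/(-5) = (380*(1/1805))*(-1/5) = (4/19)*(-1/5) = -4/95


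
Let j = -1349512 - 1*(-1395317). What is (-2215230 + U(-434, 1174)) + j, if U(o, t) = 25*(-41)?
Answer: -2170450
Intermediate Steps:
U(o, t) = -1025
j = 45805 (j = -1349512 + 1395317 = 45805)
(-2215230 + U(-434, 1174)) + j = (-2215230 - 1025) + 45805 = -2216255 + 45805 = -2170450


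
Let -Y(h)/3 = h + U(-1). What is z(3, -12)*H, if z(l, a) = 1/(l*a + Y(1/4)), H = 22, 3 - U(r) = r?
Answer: -88/195 ≈ -0.45128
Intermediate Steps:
U(r) = 3 - r
Y(h) = -12 - 3*h (Y(h) = -3*(h + (3 - 1*(-1))) = -3*(h + (3 + 1)) = -3*(h + 4) = -3*(4 + h) = -12 - 3*h)
z(l, a) = 1/(-51/4 + a*l) (z(l, a) = 1/(l*a + (-12 - 3/4)) = 1/(a*l + (-12 - 3*1/4)) = 1/(a*l + (-12 - 3/4)) = 1/(a*l - 51/4) = 1/(-51/4 + a*l))
z(3, -12)*H = (4/(-51 + 4*(-12)*3))*22 = (4/(-51 - 144))*22 = (4/(-195))*22 = (4*(-1/195))*22 = -4/195*22 = -88/195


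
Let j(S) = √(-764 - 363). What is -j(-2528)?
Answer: -7*I*√23 ≈ -33.571*I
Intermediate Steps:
j(S) = 7*I*√23 (j(S) = √(-1127) = 7*I*√23)
-j(-2528) = -7*I*√23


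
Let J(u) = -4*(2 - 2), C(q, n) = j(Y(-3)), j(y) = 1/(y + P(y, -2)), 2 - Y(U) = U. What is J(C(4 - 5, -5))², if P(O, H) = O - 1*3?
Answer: 0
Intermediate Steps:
Y(U) = 2 - U
P(O, H) = -3 + O (P(O, H) = O - 3 = -3 + O)
j(y) = 1/(-3 + 2*y) (j(y) = 1/(y + (-3 + y)) = 1/(-3 + 2*y))
C(q, n) = ⅐ (C(q, n) = 1/(-3 + 2*(2 - 1*(-3))) = 1/(-3 + 2*(2 + 3)) = 1/(-3 + 2*5) = 1/(-3 + 10) = 1/7 = ⅐)
J(u) = 0 (J(u) = -4*0 = 0)
J(C(4 - 5, -5))² = 0² = 0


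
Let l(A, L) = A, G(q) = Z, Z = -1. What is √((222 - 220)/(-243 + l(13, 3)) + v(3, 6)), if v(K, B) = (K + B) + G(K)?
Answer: √105685/115 ≈ 2.8269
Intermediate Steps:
G(q) = -1
v(K, B) = -1 + B + K (v(K, B) = (K + B) - 1 = (B + K) - 1 = -1 + B + K)
√((222 - 220)/(-243 + l(13, 3)) + v(3, 6)) = √((222 - 220)/(-243 + 13) + (-1 + 6 + 3)) = √(2/(-230) + 8) = √(2*(-1/230) + 8) = √(-1/115 + 8) = √(919/115) = √105685/115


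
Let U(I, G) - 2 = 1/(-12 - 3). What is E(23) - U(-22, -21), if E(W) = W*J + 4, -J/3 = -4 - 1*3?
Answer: 7276/15 ≈ 485.07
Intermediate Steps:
J = 21 (J = -3*(-4 - 1*3) = -3*(-4 - 3) = -3*(-7) = 21)
E(W) = 4 + 21*W (E(W) = W*21 + 4 = 21*W + 4 = 4 + 21*W)
U(I, G) = 29/15 (U(I, G) = 2 + 1/(-12 - 3) = 2 + 1/(-15) = 2 - 1/15 = 29/15)
E(23) - U(-22, -21) = (4 + 21*23) - 1*29/15 = (4 + 483) - 29/15 = 487 - 29/15 = 7276/15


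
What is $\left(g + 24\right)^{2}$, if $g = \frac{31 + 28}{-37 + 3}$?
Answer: $\frac{573049}{1156} \approx 495.72$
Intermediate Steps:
$g = - \frac{59}{34}$ ($g = \frac{59}{-34} = 59 \left(- \frac{1}{34}\right) = - \frac{59}{34} \approx -1.7353$)
$\left(g + 24\right)^{2} = \left(- \frac{59}{34} + 24\right)^{2} = \left(\frac{757}{34}\right)^{2} = \frac{573049}{1156}$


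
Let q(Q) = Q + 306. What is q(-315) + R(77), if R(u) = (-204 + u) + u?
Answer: -59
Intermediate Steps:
q(Q) = 306 + Q
R(u) = -204 + 2*u
q(-315) + R(77) = (306 - 315) + (-204 + 2*77) = -9 + (-204 + 154) = -9 - 50 = -59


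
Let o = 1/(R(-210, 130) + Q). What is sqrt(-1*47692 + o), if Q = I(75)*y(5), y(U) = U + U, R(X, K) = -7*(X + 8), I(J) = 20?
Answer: I*sqrt(124237467618)/1614 ≈ 218.39*I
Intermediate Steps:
R(X, K) = -56 - 7*X (R(X, K) = -7*(8 + X) = -56 - 7*X)
y(U) = 2*U
Q = 200 (Q = 20*(2*5) = 20*10 = 200)
o = 1/1614 (o = 1/((-56 - 7*(-210)) + 200) = 1/((-56 + 1470) + 200) = 1/(1414 + 200) = 1/1614 ≈ 0.00061958)
sqrt(-1*47692 + o) = sqrt(-1*47692 + 1/1614) = sqrt(-47692 + 1/1614) = sqrt(-76974887/1614) = I*sqrt(124237467618)/1614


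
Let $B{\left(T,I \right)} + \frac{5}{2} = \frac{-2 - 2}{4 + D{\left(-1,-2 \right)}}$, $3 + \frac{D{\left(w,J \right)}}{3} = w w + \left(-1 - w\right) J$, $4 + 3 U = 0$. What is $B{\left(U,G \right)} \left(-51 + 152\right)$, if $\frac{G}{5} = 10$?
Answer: $- \frac{101}{2} \approx -50.5$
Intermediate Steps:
$U = - \frac{4}{3}$ ($U = - \frac{4}{3} + \frac{1}{3} \cdot 0 = - \frac{4}{3} + 0 = - \frac{4}{3} \approx -1.3333$)
$G = 50$ ($G = 5 \cdot 10 = 50$)
$D{\left(w,J \right)} = -9 + 3 w^{2} + 3 J \left(-1 - w\right)$ ($D{\left(w,J \right)} = -9 + 3 \left(w w + \left(-1 - w\right) J\right) = -9 + 3 \left(w^{2} + J \left(-1 - w\right)\right) = -9 + \left(3 w^{2} + 3 J \left(-1 - w\right)\right) = -9 + 3 w^{2} + 3 J \left(-1 - w\right)$)
$B{\left(T,I \right)} = - \frac{1}{2}$ ($B{\left(T,I \right)} = - \frac{5}{2} + \frac{-2 - 2}{4 - \left(3 - 3 + 6\right)} = - \frac{5}{2} - \frac{4}{4 + \left(-9 + 6 + 3 \cdot 1 - 6\right)} = - \frac{5}{2} - \frac{4}{4 + \left(-9 + 6 + 3 - 6\right)} = - \frac{5}{2} - \frac{4}{4 - 6} = - \frac{5}{2} - \frac{4}{-2} = - \frac{5}{2} - -2 = - \frac{5}{2} + 2 = - \frac{1}{2}$)
$B{\left(U,G \right)} \left(-51 + 152\right) = - \frac{-51 + 152}{2} = \left(- \frac{1}{2}\right) 101 = - \frac{101}{2}$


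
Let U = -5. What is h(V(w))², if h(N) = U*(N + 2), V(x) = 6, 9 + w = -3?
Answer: 1600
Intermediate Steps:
w = -12 (w = -9 - 3 = -12)
h(N) = -10 - 5*N (h(N) = -5*(N + 2) = -5*(2 + N) = -10 - 5*N)
h(V(w))² = (-10 - 5*6)² = (-10 - 30)² = (-40)² = 1600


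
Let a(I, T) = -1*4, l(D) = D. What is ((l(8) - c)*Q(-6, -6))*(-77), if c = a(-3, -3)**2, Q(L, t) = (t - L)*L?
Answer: 0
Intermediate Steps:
Q(L, t) = L*(t - L)
a(I, T) = -4
c = 16 (c = (-4)**2 = 16)
((l(8) - c)*Q(-6, -6))*(-77) = ((8 - 1*16)*(-6*(-6 - 1*(-6))))*(-77) = ((8 - 16)*(-6*(-6 + 6)))*(-77) = -(-48)*0*(-77) = -8*0*(-77) = 0*(-77) = 0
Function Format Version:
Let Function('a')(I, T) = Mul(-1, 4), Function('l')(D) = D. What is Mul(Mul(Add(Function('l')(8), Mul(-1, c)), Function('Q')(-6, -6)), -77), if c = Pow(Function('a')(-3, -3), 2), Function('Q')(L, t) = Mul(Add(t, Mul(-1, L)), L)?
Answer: 0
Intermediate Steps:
Function('Q')(L, t) = Mul(L, Add(t, Mul(-1, L)))
Function('a')(I, T) = -4
c = 16 (c = Pow(-4, 2) = 16)
Mul(Mul(Add(Function('l')(8), Mul(-1, c)), Function('Q')(-6, -6)), -77) = Mul(Mul(Add(8, Mul(-1, 16)), Mul(-6, Add(-6, Mul(-1, -6)))), -77) = Mul(Mul(Add(8, -16), Mul(-6, Add(-6, 6))), -77) = Mul(Mul(-8, Mul(-6, 0)), -77) = Mul(Mul(-8, 0), -77) = Mul(0, -77) = 0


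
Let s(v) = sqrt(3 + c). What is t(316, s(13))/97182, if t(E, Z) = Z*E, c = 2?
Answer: 158*sqrt(5)/48591 ≈ 0.0072709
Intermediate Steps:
s(v) = sqrt(5) (s(v) = sqrt(3 + 2) = sqrt(5))
t(E, Z) = E*Z
t(316, s(13))/97182 = (316*sqrt(5))/97182 = (316*sqrt(5))*(1/97182) = 158*sqrt(5)/48591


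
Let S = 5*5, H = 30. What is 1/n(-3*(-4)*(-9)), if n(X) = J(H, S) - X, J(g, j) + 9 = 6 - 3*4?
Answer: 1/93 ≈ 0.010753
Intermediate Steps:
S = 25
J(g, j) = -15 (J(g, j) = -9 + (6 - 3*4) = -9 + (6 - 12) = -9 - 6 = -15)
n(X) = -15 - X
1/n(-3*(-4)*(-9)) = 1/(-15 - (-3*(-4))*(-9)) = 1/(-15 - 12*(-9)) = 1/(-15 - 1*(-108)) = 1/(-15 + 108) = 1/93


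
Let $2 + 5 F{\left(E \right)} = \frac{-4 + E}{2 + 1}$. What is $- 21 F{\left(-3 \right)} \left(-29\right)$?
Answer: $- \frac{2639}{5} \approx -527.8$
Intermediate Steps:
$F{\left(E \right)} = - \frac{2}{3} + \frac{E}{15}$ ($F{\left(E \right)} = - \frac{2}{5} + \frac{\left(-4 + E\right) \frac{1}{2 + 1}}{5} = - \frac{2}{5} + \frac{\left(-4 + E\right) \frac{1}{3}}{5} = - \frac{2}{5} + \frac{- \frac{4}{3} + \frac{E}{3}}{5} = - \frac{2}{5} + \left(- \frac{4}{15} + \frac{E}{15}\right) = - \frac{2}{3} + \frac{E}{15}$)
$- 21 F{\left(-3 \right)} \left(-29\right) = - 21 \left(- \frac{2}{3} + \frac{1}{15} \left(-3\right)\right) \left(-29\right) = - 21 \left(- \frac{2}{3} - \frac{1}{5}\right) \left(-29\right) = \left(-21\right) \left(- \frac{13}{15}\right) \left(-29\right) = \frac{91}{5} \left(-29\right) = - \frac{2639}{5}$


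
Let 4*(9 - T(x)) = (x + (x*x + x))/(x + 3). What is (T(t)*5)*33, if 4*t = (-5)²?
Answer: 742995/592 ≈ 1255.1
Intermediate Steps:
t = 25/4 (t = (¼)*(-5)² = (¼)*25 = 25/4 ≈ 6.2500)
T(x) = 9 - (x² + 2*x)/(4*(3 + x)) (T(x) = 9 - (x + (x*x + x))/(4*(x + 3)) = 9 - (x + (x² + x))/(4*(3 + x)) = 9 - (x + (x + x²))/(4*(3 + x)) = 9 - (x² + 2*x)/(4*(3 + x)))
(T(t)*5)*33 = (((108 - (25/4)² + 34*(25/4))/(4*(3 + 25/4)))*5)*33 = (((108 - 1*625/16 + 425/2)/(4*(37/4)))*5)*33 = (((¼)*(4/37)*(108 - 625/16 + 425/2))*5)*33 = (((¼)*(4/37)*(4503/16))*5)*33 = ((4503/592)*5)*33 = (22515/592)*33 = 742995/592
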